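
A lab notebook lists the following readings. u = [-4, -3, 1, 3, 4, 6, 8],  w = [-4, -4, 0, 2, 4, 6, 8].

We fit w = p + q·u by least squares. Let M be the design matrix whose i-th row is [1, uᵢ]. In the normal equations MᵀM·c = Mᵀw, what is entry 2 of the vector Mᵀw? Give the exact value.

Entry 2 ↔ basis u, so (Mᵀw)_{2} = Σᵢ (u)·wᵢ = (-4)·(-4) + (-3)·(-4) + (1)·(0) + (3)·(2) + (4)·(4) + (6)·(6) + (8)·(8) = 150.

150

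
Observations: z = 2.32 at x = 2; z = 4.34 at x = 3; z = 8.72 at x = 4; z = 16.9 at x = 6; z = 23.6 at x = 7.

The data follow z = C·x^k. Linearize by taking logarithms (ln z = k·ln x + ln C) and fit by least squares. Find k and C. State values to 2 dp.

k = 1.87, C = 0.61

Let Y = ln z. Fitting Y = k·ln x + ln C by least squares:
Σln x = 6.9157, Σ(ln x)² = 10.6062, Σln z = 10.4636, Σln x·ln z = 16.4155.
Equations: 10.6062·k + 6.9157·ln C = 16.4155;  6.9157·k + 5·ln C = 10.4636.
Δ = 10.6062·5 − (6.9157)² = 5.2037; k = (16.4155·5 − 6.9157·10.4636)/5.2037 = 1.86676, ln C = (10.6062·10.4636 − 6.9157·16.4155)/5.2037 = -0.48928, so C = exp(-0.48928) = 0.61307.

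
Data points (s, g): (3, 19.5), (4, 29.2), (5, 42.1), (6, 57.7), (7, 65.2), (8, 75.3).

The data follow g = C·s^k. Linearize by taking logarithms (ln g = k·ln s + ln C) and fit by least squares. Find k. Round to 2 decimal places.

k = 1.42

Taking logs, ln g = k·ln s + ln C, so regress ln g on ln s.
AᵀA = [[17.0401, 9.9115]; [9.9115, 6]], rhs = [38.3416, 22.6388]ᵀ  (here Σln s = 9.9115, Σ(ln s)² = 17.0401, Σln g = 22.6388, Σln s·ln g = 38.3416).
Solving (det = 4.0036): k = 1.41514, ln C = 1.43546.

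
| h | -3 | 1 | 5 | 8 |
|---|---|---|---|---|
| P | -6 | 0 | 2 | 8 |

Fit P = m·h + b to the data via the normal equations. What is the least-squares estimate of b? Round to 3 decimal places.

AᵀA·[m, b]ᵀ = AᵀP reads: 99·m + 11·b = 92;  11·m + 4·b = 4.
Determinant 99·4 − 11² = 275.
m = (92·4 − 11·4)/275 = 324/275; b = (99·4 − 11·92)/275 = -56/25.

b = -2.240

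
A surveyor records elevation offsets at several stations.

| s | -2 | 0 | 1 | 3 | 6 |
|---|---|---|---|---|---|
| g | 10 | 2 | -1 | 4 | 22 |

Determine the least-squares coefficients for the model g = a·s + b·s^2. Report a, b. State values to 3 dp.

From the data, Σs·s = 50, Σs·s^2 = 236, Σs^2·s^2 = 1394.
Moment sums: Σs·g = 123, Σs^2·g = 867.
So MᵀM·[a, b]ᵀ = Mᵀg: [[50, 236]; [236, 1394]]·[a, b]ᵀ = [123, 867]ᵀ.
Eliminating b: 1394·(row 1) − 236·(row 2) gives 14004·a = 1394·123 − 236·867 = -33150, so a = -5525/2334.
Then b = (867 − 236·(-5525/2334))/1394 = 2387/2334.

a = -2.367, b = 1.023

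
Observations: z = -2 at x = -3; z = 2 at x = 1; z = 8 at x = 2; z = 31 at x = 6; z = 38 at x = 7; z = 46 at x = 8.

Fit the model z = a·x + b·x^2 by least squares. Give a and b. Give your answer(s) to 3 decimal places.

Compute the Gram sums: Σx·x = 163, Σx·x^2 = 1053, Σx^2·x^2 = 7891.
For Aᵀz: Σx·z = 844, Σx^2·z = 5938.
AᵀA·[a, b]ᵀ = Aᵀz becomes [[163, 1053]; [1053, 7891]]·[a, b]ᵀ = [844, 5938]ᵀ.
Eliminating b: 7891·(row 1) − 1053·(row 2) gives 177424·a = 7891·844 − 1053·5938 = 407290, so a = 15665/6824.
Then b = (5938 − 1053·(15665/6824))/7891 = 39581/88712.

a = 2.296, b = 0.446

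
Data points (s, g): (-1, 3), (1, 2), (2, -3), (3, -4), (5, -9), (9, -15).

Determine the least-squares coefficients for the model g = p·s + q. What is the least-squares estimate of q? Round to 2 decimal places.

q = 1.74

The normal equations are: 121·p + 19·q = -199;  19·p + 6·q = -26.
(Σs·s = 121, Σs = 19, Σ1 = 6, Σs·g = -199, Σg = -26.)
det = 121·6 − 19² = 365.
p = ((-199)·6 − 19·(-26))/365 = -140/73; q = (121·(-26) − 19·(-199))/365 = 127/73.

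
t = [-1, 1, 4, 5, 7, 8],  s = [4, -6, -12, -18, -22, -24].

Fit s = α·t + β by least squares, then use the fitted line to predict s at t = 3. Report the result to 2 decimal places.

ŝ = -9.97

Compute the Gram sums: Σt·t = 156, Σt = 24, Σ1 = 6.
Moment sums: Σt·s = -494, Σs = -78.
det = 156·6 − 24² = 360.
α = ((-494)·6 − 24·(-78))/360 = -91/30; β = (156·(-78) − 24·(-494))/360 = -13/15.
At t = 3: ŝ = (-91/30)·(3) + (-13/15)·(1) = -299/30.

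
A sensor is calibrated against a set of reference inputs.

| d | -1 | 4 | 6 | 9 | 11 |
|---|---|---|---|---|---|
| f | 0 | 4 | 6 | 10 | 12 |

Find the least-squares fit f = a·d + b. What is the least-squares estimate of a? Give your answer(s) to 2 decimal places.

Compute the Gram sums: Σd·d = 255, Σd = 29, Σ1 = 5.
And Σd·f = 274, Σf = 32.
Normal equations: [[255, 29]; [29, 5]]·[a, b]ᵀ = [274, 32]ᵀ.
Determinant 255·5 − 29² = 434.
a = (274·5 − 29·32)/434 = 221/217; b = (255·32 − 29·274)/434 = 107/217.

a = 1.02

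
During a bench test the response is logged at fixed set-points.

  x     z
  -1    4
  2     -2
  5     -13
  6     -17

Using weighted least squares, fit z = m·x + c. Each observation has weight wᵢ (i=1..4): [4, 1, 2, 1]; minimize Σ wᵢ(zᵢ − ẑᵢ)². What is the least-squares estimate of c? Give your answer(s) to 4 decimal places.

Entries of MᵀWM: Σwᵢ·x·x = 94, Σwᵢ·x = 14, Σwᵢ·1 = 8.
Moment sums: Σwᵢ·x·z = -252, Σwᵢ·z = -29.
So MᵀWM·[m, c]ᵀ = MᵀWz: [[94, 14]; [14, 8]]·[m, c]ᵀ = [-252, -29]ᵀ.
Determinant 94·8 − 14² = 556.
m = ((-252)·8 − 14·(-29))/556 = -805/278; c = (94·(-29) − 14·(-252))/556 = 401/278.

c = 1.4424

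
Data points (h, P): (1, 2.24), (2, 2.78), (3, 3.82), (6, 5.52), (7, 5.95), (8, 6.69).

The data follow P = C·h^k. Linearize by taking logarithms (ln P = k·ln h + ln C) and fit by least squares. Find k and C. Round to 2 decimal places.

k = 0.54, C = 2.11

Linearized form: ln P = k·ln h + ln C. From the 6 transformed points,
XᵀX = [[13.0084, 7.6089]; [7.6089, 6]], rhs = [12.6647, 8.5616]ᵀ  (here Σln h = 7.6089, Σ(ln h)² = 13.0084, Σln P = 8.5616, Σln h·ln P = 12.6647).
Solving (det = 20.1558): k = 0.53802, ln C = 0.74464, so C = exp(0.74464) = 2.10569.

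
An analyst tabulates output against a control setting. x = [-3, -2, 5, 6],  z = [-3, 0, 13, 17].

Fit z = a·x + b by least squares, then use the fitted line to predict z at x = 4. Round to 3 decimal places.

Sums needed: Σx·x = 74, Σx = 6, Σ1 = 4.
Right-hand side: Σx·z = 176, Σz = 27.
So MᵀM·[a, b]ᵀ = Mᵀz: [[74, 6]; [6, 4]]·[a, b]ᵀ = [176, 27]ᵀ.
Determinant 74·4 − 6² = 260.
a = (176·4 − 6·27)/260 = 271/130; b = (74·27 − 6·176)/260 = 471/130.
At x = 4: ẑ = (271/130)·(4) + (471/130)·(1) = 311/26.

ẑ = 11.962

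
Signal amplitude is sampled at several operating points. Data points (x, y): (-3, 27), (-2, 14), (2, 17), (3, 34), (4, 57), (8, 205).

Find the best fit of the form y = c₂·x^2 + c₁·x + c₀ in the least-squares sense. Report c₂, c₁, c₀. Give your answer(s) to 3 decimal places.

Sums needed: Σx^2·x^2 = 4546, Σx^2·x = 576, Σx^2 = 106, Σx·x = 106, Σx = 12, Σ1 = 6.
Right-hand side: Σx^2·y = 14705, Σx·y = 1895, Σy = 354.
AᵀA·[c₂, c₁, c₀]ᵀ = Aᵀy becomes [[4546, 576, 106]; [576, 106, 12]; [106, 12, 6]]·[c₂, c₁, c₀]ᵀ = [14705, 1895, 354]ᵀ.
Row-reducing yields c₂ = 391371/130076, c₁ = 36406/32519, c₀ = 469015/130076.

c₂ = 3.009, c₁ = 1.120, c₀ = 3.606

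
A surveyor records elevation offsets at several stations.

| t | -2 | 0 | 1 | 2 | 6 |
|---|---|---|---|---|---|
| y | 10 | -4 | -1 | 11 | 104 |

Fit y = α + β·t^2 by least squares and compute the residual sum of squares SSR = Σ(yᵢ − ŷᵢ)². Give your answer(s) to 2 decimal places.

AᵀA·[α, β]ᵀ = Aᵀy reads: 5·α + 45·β = 120;  45·α + 1329·β = 3827.
det = 5·1329 − 45² = 4620.
α = (120·1329 − 45·3827)/4620 = -849/308; β = (5·3827 − 45·120)/4620 = 2747/924.
Residuals: 799/924, -383/308, -281/231, 1723/924, -83/308; SSR = 6767/924.

SSR = 7.32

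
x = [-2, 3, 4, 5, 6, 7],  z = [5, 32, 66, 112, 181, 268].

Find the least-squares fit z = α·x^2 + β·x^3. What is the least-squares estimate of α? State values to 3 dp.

α = 2.183

Forming MᵀM = [[4675, 28943]; [28943, 184819]] and Mᵀz = [23812, 150068]ᵀ gives MᵀM·[α, β]ᵀ = Mᵀz.
Eliminating β: 184819·(row 1) − 28943·(row 2) gives 26331576·α = 184819·23812 − 28943·150068 = 57491904, so α = 2395496/1097149.
Then β = (150068 − 28943·(2395496/1097149))/184819 = 515716/1097149.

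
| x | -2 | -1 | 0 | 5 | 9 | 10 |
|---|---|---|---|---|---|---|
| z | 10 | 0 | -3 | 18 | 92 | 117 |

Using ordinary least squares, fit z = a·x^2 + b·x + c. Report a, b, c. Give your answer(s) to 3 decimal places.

a = 1.550, b = -3.392, c = -3.647

Entries of AᵀA: Σx^2·x^2 = 17203, Σx^2·x = 1845, Σx^2 = 211, Σx·x = 211, Σx = 21, Σ1 = 6.
Moment sums: Σx^2·z = 19642, Σx·z = 2068, Σz = 234.
AᵀA·[a, b, c]ᵀ = Aᵀz becomes [[17203, 1845, 211]; [1845, 211, 21]; [211, 21, 6]]·[a, b, c]ᵀ = [19642, 2068, 234]ᵀ.
Inverting the 3×3 Gram matrix, [a, b, c]ᵀ = [561807/362392, -1229177/362392, -165184/45299]ᵀ.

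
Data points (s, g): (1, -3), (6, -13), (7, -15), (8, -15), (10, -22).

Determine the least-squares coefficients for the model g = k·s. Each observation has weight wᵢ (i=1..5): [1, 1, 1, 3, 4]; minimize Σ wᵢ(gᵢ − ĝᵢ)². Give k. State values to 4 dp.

k = -2.1032

Compute the Gram sums: Σwᵢ·s·s = 678.
And Σwᵢ·s·g = -1426.
So AᵀWA·[k]ᵀ = AᵀWg: [[678]]·[k]ᵀ = [-1426]ᵀ.
Hence k = -1426 / 678 ≈ -2.10324.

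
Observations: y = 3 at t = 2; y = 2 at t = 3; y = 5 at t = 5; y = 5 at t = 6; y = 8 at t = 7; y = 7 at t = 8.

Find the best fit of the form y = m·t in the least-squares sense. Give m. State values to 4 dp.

The normal equations are: 187·m = 179.
Hence m = 179 / 187 ≈ 0.957219.

m = 0.9572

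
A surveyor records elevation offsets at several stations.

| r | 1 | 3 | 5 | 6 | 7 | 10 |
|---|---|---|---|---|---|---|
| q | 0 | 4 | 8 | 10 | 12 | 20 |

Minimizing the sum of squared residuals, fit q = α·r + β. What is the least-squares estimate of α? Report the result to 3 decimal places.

Compute the Gram sums: Σr·r = 220, Σr = 32, Σ1 = 6.
For Mᵀq: Σr·q = 396, Σq = 54.
det = 220·6 − 32² = 296.
α = (396·6 − 32·54)/296 = 81/37; β = (220·54 − 32·396)/296 = -99/37.

α = 2.189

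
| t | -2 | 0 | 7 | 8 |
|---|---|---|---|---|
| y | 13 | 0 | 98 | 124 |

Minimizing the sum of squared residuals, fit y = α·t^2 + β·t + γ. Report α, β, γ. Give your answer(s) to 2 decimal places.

α = 2.10, β = -1.22, γ = 1.34

Sums needed: Σt^2·t^2 = 6513, Σt^2·t = 847, Σt^2 = 117, Σt·t = 117, Σt = 13, Σ1 = 4.
Right-hand side: Σt^2·y = 12790, Σt·y = 1652, Σy = 235.
So MᵀM·[α, β, γ]ᵀ = Mᵀy: [[6513, 847, 117]; [847, 117, 13]; [117, 13, 4]]·[α, β, γ]ᵀ = [12790, 1652, 235]ᵀ.
Row-reducing yields α = 27649/13178, β = -16051/13178, γ = 8820/6589.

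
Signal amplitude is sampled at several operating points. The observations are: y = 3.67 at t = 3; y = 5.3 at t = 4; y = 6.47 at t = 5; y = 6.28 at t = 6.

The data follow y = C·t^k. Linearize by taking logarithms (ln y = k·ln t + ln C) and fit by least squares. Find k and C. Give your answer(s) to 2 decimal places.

k = 0.82, C = 1.59

Taking logs, ln y = k·ln t + ln C, so regress ln y on ln t.
Over the data: Σln t = 5.8861, Σ(ln t)² = 8.9295, Σln y = 6.6724, Σln t·ln y = 10.0376.
Normal system: [[8.9295, 5.8861]; [5.8861, 4]]·[k, ln C]ᵀ = [10.0376, 6.6724]ᵀ.
Slope k = (n·Σln t·ln y − Σln t·Σln y)/(n·Σ(ln t)² − (Σln t)²) = (4·10.0376 − 5.8861·6.6724)/1.0716 = 0.81707; ln C = (Σln y − k·Σln t)/n = 0.46577, so C = exp(0.46577) = 1.59324.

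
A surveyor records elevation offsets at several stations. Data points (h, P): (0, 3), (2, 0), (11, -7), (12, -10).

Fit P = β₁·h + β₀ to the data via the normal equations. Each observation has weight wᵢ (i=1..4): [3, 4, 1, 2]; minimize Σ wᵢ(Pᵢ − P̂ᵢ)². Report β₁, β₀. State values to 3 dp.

β₁ = -0.998, β₀ = 2.491

Entries of AᵀWA: Σwᵢ·h·h = 425, Σwᵢ·h = 43, Σwᵢ·1 = 10.
Right-hand side: Σwᵢ·h·P = -317, Σwᵢ·P = -18.
Δ = 425·10 − 43² = 2401.
β₁ = ((-317)·10 − 43·(-18))/2401 = -2396/2401; β₀ = (425·(-18) − 43·(-317))/2401 = 5981/2401.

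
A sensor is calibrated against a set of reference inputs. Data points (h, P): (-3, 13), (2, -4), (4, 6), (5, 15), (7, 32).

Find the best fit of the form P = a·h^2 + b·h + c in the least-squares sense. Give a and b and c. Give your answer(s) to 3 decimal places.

From the data, Σh^2·h^2 = 3379, Σh^2·h = 513, Σh^2 = 103, Σh·h = 103, Σh = 15, Σ1 = 5.
And Σh^2·P = 2140, Σh·P = 276, ΣP = 62.
XᵀX·[a, b, c]ᵀ = XᵀP becomes [[3379, 513, 103]; [513, 103, 15]; [103, 15, 5]]·[a, b, c]ᵀ = [2140, 276, 62]ᵀ.
Solving the 3×3 system (Gaussian elimination) gives a = 39603/39127, b = -78579/39127, c = -94910/39127.

a = 1.012, b = -2.008, c = -2.426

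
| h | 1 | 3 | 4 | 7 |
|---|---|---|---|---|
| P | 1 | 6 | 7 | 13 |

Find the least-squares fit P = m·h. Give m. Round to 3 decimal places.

m = 1.840

Entries of MᵀM: Σh·h = 75.
For MᵀP: Σh·P = 138.
Normal equations: [[75]]·[m]ᵀ = [138]ᵀ.
Hence m = 138 / 75 ≈ 1.84.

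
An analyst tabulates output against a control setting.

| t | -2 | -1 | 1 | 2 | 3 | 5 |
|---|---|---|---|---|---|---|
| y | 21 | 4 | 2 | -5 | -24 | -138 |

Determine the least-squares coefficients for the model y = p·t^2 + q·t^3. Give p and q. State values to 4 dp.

p = 2.0021, q = -1.5076

Compute the Gram sums: Σt^2·t^2 = 740, Σt^2·t^3 = 3368, Σt^3·t^3 = 16484.
For Aᵀy: Σt^2·y = -3596, Σt^3·y = -18108.
AᵀA·[p, q]ᵀ = Aᵀy becomes [[740, 3368]; [3368, 16484]]·[p, q]ᵀ = [-3596, -18108]ᵀ.
Eliminating q: 16484·(row 1) − 3368·(row 2) gives 854736·p = 16484·(-3596) − 3368·(-18108) = 1711280, so p = 106955/53421.
Then q = ((-18108) − 3368·(106955/53421))/16484 = -80537/53421.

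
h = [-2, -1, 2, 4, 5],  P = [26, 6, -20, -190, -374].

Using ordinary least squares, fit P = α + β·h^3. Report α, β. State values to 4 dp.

α = 2.9448, β = -3.0145

From the data, Σ1 = 5, Σh^3 = 188, Σh^3·h^3 = 19850.
Right-hand side: ΣP = -552, Σh^3·P = -59284.
Determinant 5·19850 − 188² = 63906.
α = ((-552)·19850 − 188·(-59284))/63906 = 94096/31953; β = (5·(-59284) − 188·(-552))/63906 = -96322/31953.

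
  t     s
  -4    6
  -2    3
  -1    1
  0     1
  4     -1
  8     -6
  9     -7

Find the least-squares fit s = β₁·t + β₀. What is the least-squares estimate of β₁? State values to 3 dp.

β₁ = -0.909

Entries of MᵀM: Σt·t = 182, Σt = 14, Σ1 = 7.
Moment sums: Σt·s = -146, Σs = -3.
MᵀM·[β₁, β₀]ᵀ = Mᵀs becomes [[182, 14]; [14, 7]]·[β₁, β₀]ᵀ = [-146, -3]ᵀ.
Δ = 182·7 − 14² = 1078.
β₁ = ((-146)·7 − 14·(-3))/1078 = -10/11; β₀ = (182·(-3) − 14·(-146))/1078 = 107/77.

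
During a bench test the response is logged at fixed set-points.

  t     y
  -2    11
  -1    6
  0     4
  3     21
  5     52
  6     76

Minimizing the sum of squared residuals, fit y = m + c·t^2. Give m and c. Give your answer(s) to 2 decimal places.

m = 3.48, c = 1.99

Forming AᵀA = [[6, 75]; [75, 2019]] and Aᵀy = [170, 4275]ᵀ gives AᵀA·[m, c]ᵀ = Aᵀy.
Eliminating c: 2019·(row 1) − 75·(row 2) gives 6489·m = 2019·170 − 75·4275 = 22605, so m = 7535/2163.
Then c = (4275 − 75·(7535/2163))/2019 = 4300/2163.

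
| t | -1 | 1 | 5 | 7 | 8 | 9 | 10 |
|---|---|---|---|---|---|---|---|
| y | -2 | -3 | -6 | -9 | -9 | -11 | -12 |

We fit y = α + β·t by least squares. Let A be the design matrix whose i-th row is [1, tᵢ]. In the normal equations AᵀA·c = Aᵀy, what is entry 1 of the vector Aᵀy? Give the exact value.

-52

Entry 1 ↔ basis 1, so (Aᵀy)_{1} = Σᵢ yᵢ = (1)·(-2) + (1)·(-3) + (1)·(-6) + (1)·(-9) + (1)·(-9) + (1)·(-11) + (1)·(-12) = -52.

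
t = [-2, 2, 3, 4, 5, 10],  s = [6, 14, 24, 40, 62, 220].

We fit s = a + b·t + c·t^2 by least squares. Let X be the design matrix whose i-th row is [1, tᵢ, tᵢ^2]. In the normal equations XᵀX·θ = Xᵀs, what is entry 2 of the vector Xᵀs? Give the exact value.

Entry 2 ↔ basis t, so (Xᵀs)_{2} = Σᵢ (t)·sᵢ = (-2)·(6) + (2)·(14) + (3)·(24) + (4)·(40) + (5)·(62) + (10)·(220) = 2758.

2758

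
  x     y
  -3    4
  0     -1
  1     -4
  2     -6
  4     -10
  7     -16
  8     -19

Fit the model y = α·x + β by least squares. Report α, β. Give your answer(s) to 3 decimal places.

α = -2.088, β = -1.763

Compute the Gram sums: Σx·x = 143, Σx = 19, Σ1 = 7.
For Aᵀy: Σx·y = -332, Σy = -52.
So AᵀA·[α, β]ᵀ = Aᵀy: [[143, 19]; [19, 7]]·[α, β]ᵀ = [-332, -52]ᵀ.
Determinant 143·7 − 19² = 640.
α = ((-332)·7 − 19·(-52))/640 = -167/80; β = (143·(-52) − 19·(-332))/640 = -141/80.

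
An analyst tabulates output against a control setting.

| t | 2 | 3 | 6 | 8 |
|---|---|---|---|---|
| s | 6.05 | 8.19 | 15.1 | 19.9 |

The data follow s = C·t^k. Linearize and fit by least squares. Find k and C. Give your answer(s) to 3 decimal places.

k = 0.862, C = 3.261

With ln sᵢ as the transformed response and ln tᵢ as the regressor:
Over the data: Σln t = 5.6630, Σ(ln t)² = 9.2219, Σln s = 9.6084, Σln t·ln s = 14.6411.
Normal system: [[9.2219, 5.6630]; [5.6630, 4]]·[k, ln C]ᵀ = [14.6411, 9.6084]ᵀ.
Slope k = (n·Σln t·ln s − Σln t·Σln s)/(n·Σ(ln t)² − (Σln t)²) = (4·14.6411 − 5.6630·9.6084)/4.8184 = 0.86180; ln C = (Σln s − k·Σln t)/n = 1.18202, so C = exp(1.18202) = 3.26094.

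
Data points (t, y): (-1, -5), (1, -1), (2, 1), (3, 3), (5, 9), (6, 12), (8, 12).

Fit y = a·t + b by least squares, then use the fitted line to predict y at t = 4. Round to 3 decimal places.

ŷ = 5.634

Compute the Gram sums: Σt·t = 140, Σt = 24, Σ1 = 7.
Moment sums: Σt·y = 228, Σy = 31.
Normal equations: [[140, 24]; [24, 7]]·[a, b]ᵀ = [228, 31]ᵀ.
Determinant 140·7 − 24² = 404.
a = (228·7 − 24·31)/404 = 213/101; b = (140·31 − 24·228)/404 = -283/101.
At t = 4: ŷ = (213/101)·(4) + (-283/101)·(1) = 569/101.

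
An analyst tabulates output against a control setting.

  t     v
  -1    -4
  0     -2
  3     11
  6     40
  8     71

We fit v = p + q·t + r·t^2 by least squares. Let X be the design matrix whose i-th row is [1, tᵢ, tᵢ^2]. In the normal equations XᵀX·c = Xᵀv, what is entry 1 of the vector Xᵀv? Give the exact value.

116

Entry 1 ↔ basis 1, so (Xᵀv)_{1} = Σᵢ vᵢ = (1)·(-4) + (1)·(-2) + (1)·(11) + (1)·(40) + (1)·(71) = 116.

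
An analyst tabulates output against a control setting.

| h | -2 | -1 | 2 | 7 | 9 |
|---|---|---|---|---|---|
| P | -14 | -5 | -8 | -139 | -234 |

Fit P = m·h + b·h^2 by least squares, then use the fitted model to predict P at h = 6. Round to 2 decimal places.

P̂ = -100.98

The normal equations are: 139·m + 1071·b = -3062;  1071·m + 8995·b = -25858.
Determinant 139·8995 − 1071² = 103264.
m = ((-3062)·8995 − 1071·(-25858))/103264 = 5401/3688; b = (139·(-25858) − 1071·(-3062))/103264 = -11245/3688.
At h = 6: P̂ = (5401/3688)·(6) + (-11245/3688)·(36) = -186207/1844.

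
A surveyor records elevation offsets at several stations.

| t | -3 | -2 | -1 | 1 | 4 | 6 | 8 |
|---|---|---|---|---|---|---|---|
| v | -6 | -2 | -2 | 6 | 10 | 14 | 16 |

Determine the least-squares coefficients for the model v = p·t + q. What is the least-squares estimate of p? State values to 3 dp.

p = 2.013

The normal system XᵀX·[p, q]ᵀ = Xᵀv is [[131, 13]; [13, 7]]·[p, q]ᵀ = [282, 36]ᵀ.
Determinant 131·7 − 13² = 748.
p = (282·7 − 13·36)/748 = 753/374; q = (131·36 − 13·282)/748 = 525/374.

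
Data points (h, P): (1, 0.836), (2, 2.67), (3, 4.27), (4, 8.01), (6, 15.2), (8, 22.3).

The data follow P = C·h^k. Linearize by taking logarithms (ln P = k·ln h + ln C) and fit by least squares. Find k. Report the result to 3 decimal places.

k = 1.591

Taking logs, ln P = k·ln h + ln C, so regress ln P on ln h.
Σln h = 7.0493, Σ(ln h)² = 11.1437, Σln P = 10.1611, Σln h·ln P = 16.4916.
Equations: 11.1437·k + 7.0493·ln C = 16.4916;  7.0493·k + 6·ln C = 10.1611.
Δ = 11.1437·6 − (7.0493)² = 17.1702; k = (16.4916·6 − 7.0493·10.1611)/17.1702 = 1.59122, ln C = (11.1437·10.1611 − 7.0493·16.4916)/17.1702 = -0.17596.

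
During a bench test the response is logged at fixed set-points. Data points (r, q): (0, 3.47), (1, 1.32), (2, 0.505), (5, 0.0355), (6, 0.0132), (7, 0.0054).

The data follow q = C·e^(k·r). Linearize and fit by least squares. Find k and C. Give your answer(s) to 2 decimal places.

k = -0.92, C = 3.34

Taking logs, ln q = k·r + ln C, so regress ln q on r.
Σr = 21.0000, Σ(r)² = 115.0000, Σln q = -12.0485, Σr·ln q = -80.2946.
Equations: 115.0000·k + 21.0000·ln C = -80.2946;  21.0000·k + 6·ln C = -12.0485.
Solving (det = 249.0000): k = -0.91867, ln C = 1.20725, so C = exp(1.20725) = 3.34428.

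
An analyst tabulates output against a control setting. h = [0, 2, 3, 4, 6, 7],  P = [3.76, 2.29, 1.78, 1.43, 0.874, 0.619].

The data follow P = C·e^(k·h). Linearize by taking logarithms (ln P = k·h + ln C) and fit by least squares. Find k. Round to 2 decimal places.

Taking logs, ln P = k·h + ln C, so regress ln P on h.
Σh = 22.0000, Σ(h)² = 114.0000, Σln P = 2.4729, Σh·ln P = 0.6520.
Equations: 114.0000·k + 22.0000·ln C = 0.6520;  22.0000·k + 6·ln C = 2.4729.
Solving (det = 200.0000): k = -0.25246, ln C = 1.33785.

k = -0.25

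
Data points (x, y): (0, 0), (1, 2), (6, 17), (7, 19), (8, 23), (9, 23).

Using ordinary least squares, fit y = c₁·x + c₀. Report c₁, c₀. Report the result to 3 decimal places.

MᵀM·[c₁, c₀]ᵀ = Mᵀy reads: 231·c₁ + 31·c₀ = 628;  31·c₁ + 6·c₀ = 84.
Δ = 231·6 − 31² = 425.
c₁ = (628·6 − 31·84)/425 = 1164/425; c₀ = (231·84 − 31·628)/425 = -64/425.

c₁ = 2.739, c₀ = -0.151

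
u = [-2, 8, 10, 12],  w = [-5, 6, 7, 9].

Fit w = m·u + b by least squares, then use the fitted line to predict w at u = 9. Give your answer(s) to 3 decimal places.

ŵ = 6.267

Entries of AᵀA: Σu·u = 312, Σu = 28, Σ1 = 4.
Moment sums: Σu·w = 236, Σw = 17.
AᵀA·[m, b]ᵀ = Aᵀw becomes [[312, 28]; [28, 4]]·[m, b]ᵀ = [236, 17]ᵀ.
det = 312·4 − 28² = 464.
m = (236·4 − 28·17)/464 = 117/116; b = (312·17 − 28·236)/464 = -163/58.
At u = 9: ŵ = (117/116)·(9) + (-163/58)·(1) = 727/116.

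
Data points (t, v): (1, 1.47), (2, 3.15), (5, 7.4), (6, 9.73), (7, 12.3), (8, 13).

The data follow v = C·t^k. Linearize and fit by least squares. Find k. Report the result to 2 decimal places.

With ln vᵢ as the transformed response and ln tᵢ as the regressor:
XᵀX = [[14.3918, 8.1197]; [8.1197, 6]], rhs = [18.3103, 10.8839]ᵀ  (here Σln t = 8.1197, Σ(ln t)² = 14.3918, Σln v = 10.8839, Σln t·ln v = 18.3103).
Δ = 14.3918·6 − (8.1197)² = 20.4213; k = (18.3103·6 − 8.1197·10.8839)/20.4213 = 1.05223, ln C = (14.3918·10.8839 − 8.1197·18.3103)/20.4213 = 0.39001.

k = 1.05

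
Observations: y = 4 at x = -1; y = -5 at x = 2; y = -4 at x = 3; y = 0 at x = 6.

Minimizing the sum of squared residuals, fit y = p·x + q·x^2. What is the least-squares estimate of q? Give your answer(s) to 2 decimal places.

Normal-equation sums: Σx·x = 50, Σx·x^2 = 250, Σx^2·x^2 = 1394.
Moment sums: Σx·y = -26, Σx^2·y = -52.
det = 50·1394 − 250² = 7200.
p = ((-26)·1394 − 250·(-52))/7200 = -1937/600; q = (50·(-52) − 250·(-26))/7200 = 13/24.

q = 0.54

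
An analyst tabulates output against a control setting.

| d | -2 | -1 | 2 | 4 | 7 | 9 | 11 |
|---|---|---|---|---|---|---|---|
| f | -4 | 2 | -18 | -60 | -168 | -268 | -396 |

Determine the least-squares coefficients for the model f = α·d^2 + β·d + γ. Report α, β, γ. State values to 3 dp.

Entries of XᵀX: Σd^2·d^2 = 23892, Σd^2·d = 2466, Σd^2 = 276, Σd·d = 276, Σd = 30, Σ1 = 7.
For Xᵀf: Σd^2·f = -78902, Σd·f = -8214, Σf = -912.
XᵀX·[α, β, γ]ᵀ = Xᵀf becomes [[23892, 2466, 276]; [2466, 276, 30]; [276, 30, 7]]·[α, β, γ]ᵀ = [-78902, -8214, -912]ᵀ.
Solving the 3×3 system (Gaussian elimination) gives α = -24763/8337, β = -9315/2779, γ = 3314/2779.

α = -2.970, β = -3.352, γ = 1.193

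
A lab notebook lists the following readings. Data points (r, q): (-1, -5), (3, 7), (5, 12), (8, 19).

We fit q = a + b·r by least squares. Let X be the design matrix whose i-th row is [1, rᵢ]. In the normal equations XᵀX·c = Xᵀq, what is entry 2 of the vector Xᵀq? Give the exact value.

Entry 2 ↔ basis r, so (Xᵀq)_{2} = Σᵢ (r)·qᵢ = (-1)·(-5) + (3)·(7) + (5)·(12) + (8)·(19) = 238.

238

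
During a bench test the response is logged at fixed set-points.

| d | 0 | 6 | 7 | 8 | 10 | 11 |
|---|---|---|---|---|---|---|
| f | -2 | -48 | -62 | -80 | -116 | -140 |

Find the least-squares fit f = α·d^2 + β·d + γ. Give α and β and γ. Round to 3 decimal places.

α = -0.962, β = -1.908, γ = -1.998

From the data, Σd^2·d^2 = 32434, Σd^2·d = 3402, Σd^2 = 370, Σd·d = 370, Σd = 42, Σ1 = 6.
And Σd^2·f = -38426, Σd·f = -4062, Σf = -448.
Normal equations: [[32434, 3402, 370]; [3402, 370, 42]; [370, 42, 6]]·[α, β, γ]ᵀ = [-38426, -4062, -448]ᵀ.
Solving the 3×3 system (Gaussian elimination) gives α = -12907/13420, β = -25611/13420, γ = -1219/610.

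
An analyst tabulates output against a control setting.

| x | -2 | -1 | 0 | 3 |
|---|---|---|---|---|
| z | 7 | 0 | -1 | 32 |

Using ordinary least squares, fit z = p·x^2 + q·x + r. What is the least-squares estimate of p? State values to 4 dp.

The normal equations are: 98·p + 18·q + 14·r = 316;  18·p + 14·q + 0·r = 82;  14·p + 0·q + 4·r = 38.
(Σx^2·x^2 = 98, Σx^2·x = 18, Σx^2 = 14, Σx·x = 14, Σx = 0, Σ1 = 4, Σx^2·z = 316, Σx·z = 82, Σz = 38.)
Inverting the 3×3 Gram matrix, [p, q, r]ᵀ = [3, 2, -1]ᵀ.

p = 3.0000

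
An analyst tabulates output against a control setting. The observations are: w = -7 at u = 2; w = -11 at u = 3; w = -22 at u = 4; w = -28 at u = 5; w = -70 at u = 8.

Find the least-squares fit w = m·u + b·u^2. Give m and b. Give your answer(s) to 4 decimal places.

From the data, Σu·u = 118, Σu·u^2 = 736, Σu^2·u^2 = 5074.
Moment sums: Σu·w = -835, Σu^2·w = -5659.
Eliminating b: 5074·(row 1) − 736·(row 2) gives 57036·m = 5074·(-835) − 736·(-5659) = -71766, so m = -11961/9506.
Then b = ((-5659) − 736·(-11961/9506))/5074 = -8867/9506.

m = -1.2583, b = -0.9328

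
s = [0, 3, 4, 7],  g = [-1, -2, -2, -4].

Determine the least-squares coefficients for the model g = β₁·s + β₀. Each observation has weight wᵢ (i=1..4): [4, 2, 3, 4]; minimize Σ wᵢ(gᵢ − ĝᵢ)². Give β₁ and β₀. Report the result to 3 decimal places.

β₁ = -0.422, β₀ = -0.816

Entries of XᵀWX: Σwᵢ·s·s = 262, Σwᵢ·s = 46, Σwᵢ·1 = 13.
Moment sums: Σwᵢ·s·g = -148, Σwᵢ·g = -30.
XᵀWX·[β₁, β₀]ᵀ = XᵀWg becomes [[262, 46]; [46, 13]]·[β₁, β₀]ᵀ = [-148, -30]ᵀ.
Eliminating β₀: 13·(row 1) − 46·(row 2) gives 1290·β₁ = 13·(-148) − 46·(-30) = -544, so β₁ = -272/645.
Then β₀ = ((-30) − 46·(-272/645))/13 = -526/645.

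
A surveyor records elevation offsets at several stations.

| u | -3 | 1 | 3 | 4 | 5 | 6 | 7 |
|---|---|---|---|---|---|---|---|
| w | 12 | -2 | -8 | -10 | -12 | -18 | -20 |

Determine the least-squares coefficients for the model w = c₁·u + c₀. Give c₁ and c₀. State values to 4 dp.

c₁ = -3.1605, c₀ = 2.0988

With design matrix M, MᵀM = [[145, 23]; [23, 7]] and Mᵀw = [-410, -58]ᵀ.
Eliminating c₀: 7·(row 1) − 23·(row 2) gives 486·c₁ = 7·(-410) − 23·(-58) = -1536, so c₁ = -256/81.
Then c₀ = ((-58) − 23·(-256/81))/7 = 170/81.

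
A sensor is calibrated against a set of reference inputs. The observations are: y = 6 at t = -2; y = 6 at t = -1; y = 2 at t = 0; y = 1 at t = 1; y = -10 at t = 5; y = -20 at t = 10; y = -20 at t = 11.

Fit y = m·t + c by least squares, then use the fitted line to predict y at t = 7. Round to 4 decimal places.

ŷ = -12.7231

With design matrix X, XᵀX = [[252, 24]; [24, 7]] and Xᵀy = [-487, -35]ᵀ.
Δ = 252·7 − 24² = 1188.
m = ((-487)·7 − 24·(-35))/1188 = -2569/1188; c = (252·(-35) − 24·(-487))/1188 = 239/99.
At t = 7: ŷ = (-2569/1188)·(7) + (239/99)·(1) = -15115/1188.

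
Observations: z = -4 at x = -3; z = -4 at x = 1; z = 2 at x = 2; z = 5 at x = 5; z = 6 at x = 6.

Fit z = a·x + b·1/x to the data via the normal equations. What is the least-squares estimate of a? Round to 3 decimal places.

a = 1.249

Compute the Gram sums: Σx·x = 75, Σx·1/x = 5, Σ1/x·1/x = 643/450.
Moment sums: Σx·z = 73, Σ1/x·z = 1/3.
Eliminating b: (643/450)·(row 1) − 5·(row 2) gives (493/6)·a = (643/450)·73 − 5·(1/3) = 46189/450, so a = 2717/2175.
Then b = ((1/3) − 5·(2717/2175))/(643/450) = -120/29.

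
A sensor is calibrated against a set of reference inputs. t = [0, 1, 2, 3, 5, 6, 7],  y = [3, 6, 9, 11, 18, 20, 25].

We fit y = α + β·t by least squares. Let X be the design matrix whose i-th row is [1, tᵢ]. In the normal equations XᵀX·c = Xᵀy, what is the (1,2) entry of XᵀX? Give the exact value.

24

Row 1 ↔ basis 1, column 2 ↔ basis t, so (XᵀX)_{1,2} = Σᵢ t = (1)·(0) + (1)·(1) + (1)·(2) + (1)·(3) + (1)·(5) + (1)·(6) + (1)·(7) = 24.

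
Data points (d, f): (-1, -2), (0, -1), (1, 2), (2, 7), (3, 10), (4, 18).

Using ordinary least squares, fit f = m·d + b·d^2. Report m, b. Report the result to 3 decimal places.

m = 1.998, b = 0.586

Sums needed: Σd·d = 31, Σd·d^2 = 99, Σd^2·d^2 = 355.
For Xᵀf: Σd·f = 120, Σd^2·f = 406.
Eliminating b: 355·(row 1) − 99·(row 2) gives 1204·m = 355·120 − 99·406 = 2406, so m = 1203/602.
Then b = (406 − 99·(1203/602))/355 = 353/602.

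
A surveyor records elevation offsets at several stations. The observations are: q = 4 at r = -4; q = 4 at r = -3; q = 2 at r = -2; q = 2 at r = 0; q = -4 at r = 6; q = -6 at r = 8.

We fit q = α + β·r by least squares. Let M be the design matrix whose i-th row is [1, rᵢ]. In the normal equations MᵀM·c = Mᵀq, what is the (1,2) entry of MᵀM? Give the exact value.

5

Row 1 ↔ basis 1, column 2 ↔ basis r, so (MᵀM)_{1,2} = Σᵢ r = (1)·(-4) + (1)·(-3) + (1)·(-2) + (1)·(0) + (1)·(6) + (1)·(8) = 5.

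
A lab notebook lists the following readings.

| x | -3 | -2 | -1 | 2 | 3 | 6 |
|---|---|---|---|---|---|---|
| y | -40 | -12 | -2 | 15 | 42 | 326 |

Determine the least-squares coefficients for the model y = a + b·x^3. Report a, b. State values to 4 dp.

a = 0.8618, b = 1.5062

Normal-equation sums: Σ1 = 6, Σx^3 = 215, Σx^3·x^3 = 48243.
For Aᵀy: Σy = 329, Σx^3·y = 72848.
So AᵀA·[a, b]ᵀ = Aᵀy: [[6, 215]; [215, 48243]]·[a, b]ᵀ = [329, 72848]ᵀ.
Determinant 6·48243 − 215² = 243233.
a = (329·48243 − 215·72848)/243233 = 209627/243233; b = (6·72848 − 215·329)/243233 = 366353/243233.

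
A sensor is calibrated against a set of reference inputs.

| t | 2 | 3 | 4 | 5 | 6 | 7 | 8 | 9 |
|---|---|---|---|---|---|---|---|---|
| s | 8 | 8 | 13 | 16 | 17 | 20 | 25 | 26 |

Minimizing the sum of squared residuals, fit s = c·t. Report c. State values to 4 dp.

c = 2.9859

Normal-equation sums: Σt·t = 284.
For Aᵀs: Σt·s = 848.
Hence c = 848 / 284 ≈ 2.98592.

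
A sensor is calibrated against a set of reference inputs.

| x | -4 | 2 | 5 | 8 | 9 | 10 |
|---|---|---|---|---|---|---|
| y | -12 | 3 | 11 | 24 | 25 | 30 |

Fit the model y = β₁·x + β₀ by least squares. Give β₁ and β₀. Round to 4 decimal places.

β₁ = 3.0071, β₀ = -1.5357

Sums needed: Σx·x = 290, Σx = 30, Σ1 = 6.
For Mᵀy: Σx·y = 826, Σy = 81.
MᵀM·[β₁, β₀]ᵀ = Mᵀy becomes [[290, 30]; [30, 6]]·[β₁, β₀]ᵀ = [826, 81]ᵀ.
Eliminating β₀: 6·(row 1) − 30·(row 2) gives 840·β₁ = 6·826 − 30·81 = 2526, so β₁ = 421/140.
Then β₀ = (81 − 30·(421/140))/6 = -43/28.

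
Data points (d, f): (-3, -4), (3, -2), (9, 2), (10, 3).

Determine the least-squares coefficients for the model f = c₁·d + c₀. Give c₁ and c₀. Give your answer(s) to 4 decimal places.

c₁ = 0.5402, c₀ = -2.8161

From the data, Σd·d = 199, Σd = 19, Σ1 = 4.
Right-hand side: Σd·f = 54, Σf = -1.
Normal equations: [[199, 19]; [19, 4]]·[c₁, c₀]ᵀ = [54, -1]ᵀ.
Determinant 199·4 − 19² = 435.
c₁ = (54·4 − 19·(-1))/435 = 47/87; c₀ = (199·(-1) − 19·54)/435 = -245/87.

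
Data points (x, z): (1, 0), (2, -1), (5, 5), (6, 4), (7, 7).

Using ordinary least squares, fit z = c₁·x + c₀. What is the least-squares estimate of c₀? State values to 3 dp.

Sums needed: Σx·x = 115, Σx = 21, Σ1 = 5.
For Aᵀz: Σx·z = 96, Σz = 15.
AᵀA·[c₁, c₀]ᵀ = Aᵀz becomes [[115, 21]; [21, 5]]·[c₁, c₀]ᵀ = [96, 15]ᵀ.
Eliminating c₀: 5·(row 1) − 21·(row 2) gives 134·c₁ = 5·96 − 21·15 = 165, so c₁ = 165/134.
Then c₀ = (15 − 21·(165/134))/5 = -291/134.

c₀ = -2.172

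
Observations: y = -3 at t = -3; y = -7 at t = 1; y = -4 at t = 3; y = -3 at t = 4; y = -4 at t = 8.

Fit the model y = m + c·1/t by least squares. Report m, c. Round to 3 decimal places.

The normal equations are: 5·m + (11/8)·c = -21;  (11/8)·m + (749/576)·c = -103/12.
Determinant 5·(749/576) − (11/8)² = 83/18.
m = ((-21)·(749/576) − (11/8)·(-103/12))/(83/18) = -8931/2656; c = (5·(-103/12) − (11/8)·(-21))/(83/18) = -1011/332.

m = -3.363, c = -3.045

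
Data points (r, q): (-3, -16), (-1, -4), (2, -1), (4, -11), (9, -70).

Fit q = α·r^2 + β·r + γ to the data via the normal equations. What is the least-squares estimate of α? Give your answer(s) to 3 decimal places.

α = -1.057

Setting ∂/∂α … = 0 gives: 6915·α + 773·β + 111·γ = -5998;  773·α + 111·β + 11·γ = -624;  111·α + 11·β + 5·γ = -102.
Inverting the 3×3 Gram matrix, [α, β, γ]ᵀ = [-28192/26675, 48947/26675, -25991/26675]ᵀ.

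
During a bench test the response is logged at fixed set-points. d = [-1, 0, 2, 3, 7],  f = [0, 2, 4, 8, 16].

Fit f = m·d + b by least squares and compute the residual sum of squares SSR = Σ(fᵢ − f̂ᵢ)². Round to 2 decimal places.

SSR = 3.20

Normal-equation sums: Σd·d = 63, Σd = 11, Σ1 = 5.
And Σd·f = 144, Σf = 30.
So AᵀA·[m, b]ᵀ = Aᵀf: [[63, 11]; [11, 5]]·[m, b]ᵀ = [144, 30]ᵀ.
det = 63·5 − 11² = 194.
m = (144·5 − 11·30)/194 = 195/97; b = (63·30 − 11·144)/194 = 153/97.
Residuals: 42/97, 41/97, -155/97, 38/97, 34/97; SSR = 310/97.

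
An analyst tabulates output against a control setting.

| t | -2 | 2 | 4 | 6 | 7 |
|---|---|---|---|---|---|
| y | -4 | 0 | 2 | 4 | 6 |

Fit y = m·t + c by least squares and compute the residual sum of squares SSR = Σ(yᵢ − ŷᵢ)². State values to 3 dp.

SSR = 0.547

Normal-equation sums: Σt·t = 109, Σt = 17, Σ1 = 5.
For Mᵀy: Σt·y = 82, Σy = 8.
Δ = 109·5 − 17² = 256.
m = (82·5 − 17·8)/256 = 137/128; c = (109·8 − 17·82)/256 = -261/128.
Residuals: 23/128, -13/128, -31/128, -49/128, 35/64; SSR = 35/64.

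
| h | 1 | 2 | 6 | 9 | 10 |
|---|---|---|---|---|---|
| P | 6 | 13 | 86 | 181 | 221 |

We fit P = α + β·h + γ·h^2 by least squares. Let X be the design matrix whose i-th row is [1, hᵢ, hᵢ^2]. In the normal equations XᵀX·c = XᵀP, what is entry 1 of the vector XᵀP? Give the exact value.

507

Entry 1 ↔ basis 1, so (XᵀP)_{1} = Σᵢ Pᵢ = (1)·(6) + (1)·(13) + (1)·(86) + (1)·(181) + (1)·(221) = 507.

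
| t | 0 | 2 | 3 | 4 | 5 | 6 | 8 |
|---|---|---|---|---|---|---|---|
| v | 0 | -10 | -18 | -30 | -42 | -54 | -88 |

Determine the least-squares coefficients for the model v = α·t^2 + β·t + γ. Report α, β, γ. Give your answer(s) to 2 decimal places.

Compute the Gram sums: Σt^2·t^2 = 6370, Σt^2·t = 952, Σt^2 = 154, Σt·t = 154, Σt = 28, Σ1 = 7.
Right-hand side: Σt^2·v = -9308, Σt·v = -1432, Σv = -242.
So AᵀA·[α, β, γ]ᵀ = Aᵀv: [[6370, 952, 154]; [952, 154, 28]; [154, 28, 7]]·[α, β, γ]ᵀ = [-9308, -1432, -242]ᵀ.
Solving the 3×3 system (Gaussian elimination) gives α = -136/147, β = -536/147, γ = 18/49.

α = -0.93, β = -3.65, γ = 0.37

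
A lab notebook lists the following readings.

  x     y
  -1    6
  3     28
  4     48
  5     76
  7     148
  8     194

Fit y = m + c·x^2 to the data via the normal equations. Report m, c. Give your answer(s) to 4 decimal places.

m = 1.3762, c = 2.9984

Entries of MᵀM: Σ1 = 6, Σx^2 = 164, Σx^2·x^2 = 7460.
And Σy = 500, Σx^2·y = 22594.
Eliminating c: 7460·(row 1) − 164·(row 2) gives 17864·m = 7460·500 − 164·22594 = 24584, so m = 439/319.
Then c = (22594 − 164·(439/319))/7460 = 1913/638.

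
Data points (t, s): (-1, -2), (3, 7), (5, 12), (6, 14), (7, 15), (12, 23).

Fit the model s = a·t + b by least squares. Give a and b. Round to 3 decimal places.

Setting ∂/∂a … = 0 gives: 264·a + 32·b = 548;  32·a + 6·b = 69.
Determinant 264·6 − 32² = 560.
a = (548·6 − 32·69)/560 = 27/14; b = (264·69 − 32·548)/560 = 17/14.

a = 1.929, b = 1.214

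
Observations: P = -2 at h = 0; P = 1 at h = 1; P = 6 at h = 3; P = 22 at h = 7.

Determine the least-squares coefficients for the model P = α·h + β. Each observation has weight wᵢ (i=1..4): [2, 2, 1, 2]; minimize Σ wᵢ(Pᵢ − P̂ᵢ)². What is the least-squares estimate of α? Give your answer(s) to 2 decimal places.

α = 3.44

From the data, Σwᵢ·h·h = 109, Σwᵢ·h = 19, Σwᵢ·1 = 7.
Moment sums: Σwᵢ·h·P = 328, Σwᵢ·P = 48.
So MᵀWM·[α, β]ᵀ = MᵀWP: [[109, 19]; [19, 7]]·[α, β]ᵀ = [328, 48]ᵀ.
Δ = 109·7 − 19² = 402.
α = (328·7 − 19·48)/402 = 692/201; β = (109·48 − 19·328)/402 = -500/201.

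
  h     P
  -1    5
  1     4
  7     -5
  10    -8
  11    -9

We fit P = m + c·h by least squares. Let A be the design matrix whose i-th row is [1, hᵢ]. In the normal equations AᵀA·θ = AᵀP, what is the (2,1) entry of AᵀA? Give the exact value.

Row 2 ↔ basis h, column 1 ↔ basis 1, so (AᵀA)_{2,1} = Σᵢ h = (-1)·(1) + (1)·(1) + (7)·(1) + (10)·(1) + (11)·(1) = 28.

28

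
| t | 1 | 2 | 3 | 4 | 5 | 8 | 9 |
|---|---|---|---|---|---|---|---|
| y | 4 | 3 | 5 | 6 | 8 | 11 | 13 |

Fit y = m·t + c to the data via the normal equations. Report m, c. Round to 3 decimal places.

XᵀX·[m, c]ᵀ = Xᵀy reads: 200·m + 32·c = 294;  32·m + 7·c = 50.
(Σt·t = 200, Σt = 32, Σ1 = 7, Σt·y = 294, Σy = 50.)
Δ = 200·7 − 32² = 376.
m = (294·7 − 32·50)/376 = 229/188; c = (200·50 − 32·294)/376 = 74/47.

m = 1.218, c = 1.574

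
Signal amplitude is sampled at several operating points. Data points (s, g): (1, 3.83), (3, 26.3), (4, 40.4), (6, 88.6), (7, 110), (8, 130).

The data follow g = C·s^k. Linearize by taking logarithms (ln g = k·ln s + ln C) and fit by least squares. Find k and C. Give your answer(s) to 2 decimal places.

Linearized form: ln g = k·ln s + ln C. From the 6 transformed points,
XᵀX = [[14.4498, 8.3020]; [8.3020, 6]], rhs = [36.0226, 22.3634]ᵀ  (here Σln s = 8.3020, Σ(ln s)² = 14.4498, Σln g = 22.3634, Σln s·ln g = 36.0226).
Solving (det = 17.7753): k = 1.71441, ln C = 1.35506, so C = exp(1.35506) = 3.87699.

k = 1.71, C = 3.88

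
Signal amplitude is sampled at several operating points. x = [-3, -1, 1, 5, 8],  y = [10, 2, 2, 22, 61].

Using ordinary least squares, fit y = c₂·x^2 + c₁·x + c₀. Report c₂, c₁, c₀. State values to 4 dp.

c₂ = 0.9836, c₁ = -0.3661, c₀ = 0.4596

Normal-equation sums: Σx^2·x^2 = 4804, Σx^2·x = 610, Σx^2 = 100, Σx·x = 100, Σx = 10, Σ1 = 5.
Moment sums: Σx^2·y = 4548, Σx·y = 568, Σy = 97.
Normal equations: [[4804, 610, 100]; [610, 100, 10]; [100, 10, 5]]·[c₂, c₁, c₀]ᵀ = [4548, 568, 97]ᵀ.
Solving the 3×3 system (Gaussian elimination) gives c₂ = 2765/2811, c₁ = -5146/14055, c₀ = 2153/4685.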